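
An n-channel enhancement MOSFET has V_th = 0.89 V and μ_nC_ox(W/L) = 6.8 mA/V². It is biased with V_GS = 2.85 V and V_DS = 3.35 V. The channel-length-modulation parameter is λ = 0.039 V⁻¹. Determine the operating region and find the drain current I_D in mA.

Saturation; I_D = 14.8 mA

V_ov = V_GS − V_th = 2.85 − 0.89 = 1.96 V.
Since V_DS = 3.35 V ≥ V_ov = 1.96 V, the device is in saturation.
I_D = ½ k_n V_ov² (1 + λ V_DS) = 0.5 × 6.8 × 1.96² × (1 + 0.039 × 3.35) = 14.8 mA.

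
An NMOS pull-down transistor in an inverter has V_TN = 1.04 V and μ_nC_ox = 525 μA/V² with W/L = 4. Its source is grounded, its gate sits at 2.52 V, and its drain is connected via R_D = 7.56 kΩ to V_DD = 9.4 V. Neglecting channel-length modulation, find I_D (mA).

I_D = 1.18 mA

V_GS = V_G = 2.52 V, so V_ov = 2.52 − 1.04 = 1.48 V.
k_n = μ_nC_ox · (W/L) = 2.1 mA/V².
Assume saturation: I_D = ½ k_n V_ov² = 0.5 × 2.1 × 1.48² = 2.3 mA, giving V_DS = V_DD − I_D R_D = 9.4 − 2.3 × 7.56 = -7.99 V.
But -7.99 V < V_ov = 1.48 V, so the device is actually in triode.
In triode I_D = k_n[V_ov V_DS − ½ V_DS²] and I_D = (V_DD − V_DS)/R_D. Equating: 7.94 V_DS² − 24.5 V_DS + 9.4 = 0, giving V_DS = 0.449 V (the root below V_ov).
I_D = (9.4 − 0.449) / 7.56 = 1.18 mA.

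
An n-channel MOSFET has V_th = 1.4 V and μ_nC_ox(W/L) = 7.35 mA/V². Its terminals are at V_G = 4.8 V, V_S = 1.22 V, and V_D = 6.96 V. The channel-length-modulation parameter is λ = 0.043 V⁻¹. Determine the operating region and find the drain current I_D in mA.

Saturation; I_D = 21.8 mA

V_GS = V_G − V_S = 4.8 − 1.22 = 3.58 V; V_DS = V_D − V_S = 6.96 − 1.22 = 5.74 V.
V_ov = V_GS − V_th = 3.58 − 1.4 = 2.18 V.
Since V_DS = 5.74 V ≥ V_ov = 2.18 V, the device is in saturation.
I_D = ½ k_n V_ov² (1 + λ V_DS) = 0.5 × 7.35 × 2.18² × (1 + 0.043 × 5.74) = 21.8 mA.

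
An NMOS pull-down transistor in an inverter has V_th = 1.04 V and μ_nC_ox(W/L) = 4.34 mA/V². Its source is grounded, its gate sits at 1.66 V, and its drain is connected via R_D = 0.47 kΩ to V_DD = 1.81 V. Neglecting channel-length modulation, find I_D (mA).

V_GS = V_G = 1.66 V, so V_ov = 1.66 − 1.04 = 0.62 V.
Assume saturation: I_D = ½ k_n V_ov² = 0.5 × 4.34 × 0.62² = 0.834 mA, giving V_DS = V_DD − I_D R_D = 1.81 − 0.834 × 0.47 = 1.42 V.
V_DS = 1.42 V ≥ V_ov = 0.62 V, confirming saturation.

I_D = 0.834 mA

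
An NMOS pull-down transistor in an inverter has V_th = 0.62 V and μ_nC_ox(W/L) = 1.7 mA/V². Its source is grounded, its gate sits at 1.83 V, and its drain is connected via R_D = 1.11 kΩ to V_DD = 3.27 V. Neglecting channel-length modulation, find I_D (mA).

I_D = 1.24 mA

V_GS = V_G = 1.83 V, so V_ov = 1.83 − 0.62 = 1.21 V.
Assume saturation: I_D = ½ k_n V_ov² = 0.5 × 1.7 × 1.21² = 1.24 mA, giving V_DS = V_DD − I_D R_D = 3.27 − 1.24 × 1.11 = 1.89 V.
V_DS = 1.89 V ≥ V_ov = 1.21 V, confirming saturation.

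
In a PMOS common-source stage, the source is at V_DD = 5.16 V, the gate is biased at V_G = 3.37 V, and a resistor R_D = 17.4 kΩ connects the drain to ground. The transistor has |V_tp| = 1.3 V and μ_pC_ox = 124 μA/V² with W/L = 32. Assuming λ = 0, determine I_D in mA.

V_SG = V_DD − V_G = 5.16 − 3.37 = 1.79 V, so V_ov = 1.79 − 1.3 = 0.49 V.
k_p = μ_pC_ox · (W/L) = 3.968 mA/V².
Assume saturation: I_D = ½ k_p V_ov² = 0.5 × 3.968 × 0.49² = 0.476 mA, giving V_SD = V_DD − I_D R_D = 5.16 − 0.476 × 17.4 = -3.13 V.
But -3.13 V < V_ov = 0.49 V, so the device is actually in triode.
In triode I_D = k_p[V_ov V_SD − ½ V_SD²] and I_D = (V_DD − V_SD)/R_D. Equating: 34.5 V_SD² − 34.83 V_SD + 5.16 = 0, giving V_SD = 0.18 V (the root below V_ov).
I_D = (5.16 − 0.18) / 17.4 = 0.286 mA.

I_D = 0.286 mA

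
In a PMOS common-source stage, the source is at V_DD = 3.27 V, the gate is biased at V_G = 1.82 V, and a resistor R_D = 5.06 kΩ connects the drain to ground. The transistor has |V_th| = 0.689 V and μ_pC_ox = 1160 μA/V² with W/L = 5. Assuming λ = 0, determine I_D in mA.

I_D = 0.616 mA

V_SG = V_DD − V_G = 3.27 − 1.82 = 1.45 V, so V_ov = 1.45 − 0.689 = 0.761 V.
k_p = μ_pC_ox · (W/L) = 5.8 mA/V².
Assume saturation: I_D = ½ k_p V_ov² = 0.5 × 5.8 × 0.761² = 1.68 mA, giving V_SD = V_DD − I_D R_D = 3.27 − 1.68 × 5.06 = -5.23 V.
But -5.23 V < V_ov = 0.761 V, so the device is actually in triode.
In triode I_D = k_p[V_ov V_SD − ½ V_SD²] and I_D = (V_DD − V_SD)/R_D. Equating: 14.7 V_SD² − 23.33 V_SD + 3.27 = 0, giving V_SD = 0.155 V (the root below V_ov).
I_D = (3.27 − 0.155) / 5.06 = 0.616 mA.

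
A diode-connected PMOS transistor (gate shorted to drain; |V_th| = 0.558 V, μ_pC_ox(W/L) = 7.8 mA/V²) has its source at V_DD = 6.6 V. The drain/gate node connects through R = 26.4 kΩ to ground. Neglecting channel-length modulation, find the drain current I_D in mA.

I_D = 0.220 mA

With gate tied to drain, V_SG = V_SD ≥ V_SG − |V_th|, so the device is in saturation.
KCL at the drain: ½ k_p (V_SG − |V_th|)² = (V_DD − V_SG)/R.
Let x = V_SG − 0.558. Then 103 x² + x − 6.042 = 0, giving x = 0.237 V (positive root), so V_SG = 0.795 V.
I_D = (V_DD − V_SG)/R = (6.6 − 0.795) / 26.4 = 0.22 mA.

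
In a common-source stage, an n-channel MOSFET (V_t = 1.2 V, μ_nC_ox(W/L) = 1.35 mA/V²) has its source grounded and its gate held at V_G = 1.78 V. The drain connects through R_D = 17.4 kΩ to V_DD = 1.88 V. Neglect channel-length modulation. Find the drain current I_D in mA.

V_GS = V_G = 1.78 V, so V_ov = 1.78 − 1.2 = 0.58 V.
Assume saturation: I_D = ½ k_n V_ov² = 0.5 × 1.35 × 0.58² = 0.227 mA, giving V_DS = V_DD − I_D R_D = 1.88 − 0.227 × 17.4 = -2.07 V.
But -2.07 V < V_ov = 0.58 V, so the device is actually in triode.
In triode I_D = k_n[V_ov V_DS − ½ V_DS²] and I_D = (V_DD − V_DS)/R_D. Equating: 11.7 V_DS² − 14.62 V_DS + 1.88 = 0, giving V_DS = 0.146 V (the root below V_ov).
I_D = (1.88 − 0.146) / 17.4 = 0.0997 mA.

I_D = 0.0997 mA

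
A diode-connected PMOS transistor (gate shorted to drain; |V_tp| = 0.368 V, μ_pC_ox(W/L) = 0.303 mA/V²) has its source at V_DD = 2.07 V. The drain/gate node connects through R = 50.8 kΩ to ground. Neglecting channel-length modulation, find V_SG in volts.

V_SG = 0.778 V

With gate tied to drain, V_SG = V_SD ≥ V_SG − |V_tp|, so the device is in saturation.
KCL at the drain: ½ k_p (V_SG − |V_tp|)² = (V_DD − V_SG)/R.
Let x = V_SG − 0.368. Then 7.7 x² + x − 1.702 = 0, giving x = 0.41 V (positive root), so V_SG = 0.778 V.
I_D = (V_DD − V_SG)/R = (2.07 − 0.778) / 50.8 = 0.0254 mA.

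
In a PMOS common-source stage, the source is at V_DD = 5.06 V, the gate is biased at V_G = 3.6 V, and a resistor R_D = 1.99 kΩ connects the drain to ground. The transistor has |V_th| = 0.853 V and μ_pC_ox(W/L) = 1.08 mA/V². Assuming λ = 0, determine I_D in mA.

V_SG = V_DD − V_G = 5.06 − 3.6 = 1.46 V, so V_ov = 1.46 − 0.853 = 0.607 V.
Assume saturation: I_D = ½ k_p V_ov² = 0.5 × 1.08 × 0.607² = 0.199 mA, giving V_SD = V_DD − I_D R_D = 5.06 − 0.199 × 1.99 = 4.66 V.
V_SD = 4.66 V ≥ V_ov = 0.607 V, confirming saturation.

I_D = 0.199 mA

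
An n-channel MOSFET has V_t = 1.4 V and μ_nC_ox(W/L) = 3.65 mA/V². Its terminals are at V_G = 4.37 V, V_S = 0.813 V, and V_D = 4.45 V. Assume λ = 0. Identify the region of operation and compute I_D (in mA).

Saturation; I_D = 8.49 mA

V_GS = V_G − V_S = 4.37 − 0.813 = 3.56 V; V_DS = V_D − V_S = 4.45 − 0.813 = 3.64 V.
V_ov = V_GS − V_t = 3.56 − 1.4 = 2.16 V.
Since V_DS = 3.64 V ≥ V_ov = 2.16 V, the device is in saturation.
I_D = ½ k_n V_ov² = 0.5 × 3.65 × 2.16² = 8.49 mA.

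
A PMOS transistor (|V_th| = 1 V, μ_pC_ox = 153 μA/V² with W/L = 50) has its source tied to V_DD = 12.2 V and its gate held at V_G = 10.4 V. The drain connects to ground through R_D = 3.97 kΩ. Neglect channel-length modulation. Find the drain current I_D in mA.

V_SG = V_DD − V_G = 12.2 − 10.4 = 1.8 V, so V_ov = 1.8 − 1 = 0.8 V.
k_p = μ_pC_ox · (W/L) = 7.65 mA/V².
Assume saturation: I_D = ½ k_p V_ov² = 0.5 × 7.65 × 0.8² = 2.45 mA, giving V_SD = V_DD − I_D R_D = 12.2 − 2.45 × 3.97 = 2.48 V.
V_SD = 2.48 V ≥ V_ov = 0.8 V, confirming saturation.

I_D = 2.45 mA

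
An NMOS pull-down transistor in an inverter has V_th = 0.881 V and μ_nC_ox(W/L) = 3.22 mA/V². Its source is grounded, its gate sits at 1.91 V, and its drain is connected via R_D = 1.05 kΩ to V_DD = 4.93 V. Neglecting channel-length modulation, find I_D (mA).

V_GS = V_G = 1.91 V, so V_ov = 1.91 − 0.881 = 1.03 V.
Assume saturation: I_D = ½ k_n V_ov² = 0.5 × 3.22 × 1.03² = 1.7 mA, giving V_DS = V_DD − I_D R_D = 4.93 − 1.7 × 1.05 = 3.14 V.
V_DS = 3.14 V ≥ V_ov = 1.03 V, confirming saturation.

I_D = 1.70 mA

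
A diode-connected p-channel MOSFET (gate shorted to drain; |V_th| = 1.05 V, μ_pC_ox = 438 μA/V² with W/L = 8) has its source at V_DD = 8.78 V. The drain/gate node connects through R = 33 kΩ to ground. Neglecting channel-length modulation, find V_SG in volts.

With gate tied to drain, V_SG = V_SD ≥ V_SG − |V_th|, so the device is in saturation.
k_p = μ_pC_ox · (W/L) = 3.504 mA/V².
KCL at the drain: ½ k_p (V_SG − |V_th|)² = (V_DD − V_SG)/R.
Let x = V_SG − 1.05. Then 57.8 x² + x − 7.73 = 0, giving x = 0.357 V (positive root), so V_SG = 1.41 V.
I_D = (V_DD − V_SG)/R = (8.78 − 1.41) / 33 = 0.223 mA.

V_SG = 1.41 V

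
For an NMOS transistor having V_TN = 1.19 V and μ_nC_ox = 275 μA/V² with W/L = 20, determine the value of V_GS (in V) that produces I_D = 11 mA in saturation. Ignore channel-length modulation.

k_n = μ_nC_ox · (W/L) = 5.5 mA/V².
In saturation I_D = ½ k_n (V_GS − V_TN)², so V_GS − V_TN = √(2 I_D / k_n) = √(2 × 11 / 5.5) = 2 V.
V_GS = 1.19 + 2 = 3.19 V.

V_GS = 3.19 V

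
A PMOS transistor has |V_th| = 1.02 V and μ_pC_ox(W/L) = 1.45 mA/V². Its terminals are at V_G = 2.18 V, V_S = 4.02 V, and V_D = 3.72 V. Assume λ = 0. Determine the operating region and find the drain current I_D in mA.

Triode; I_D = 0.291 mA

V_SG = V_S − V_G = 4.02 − 2.18 = 1.84 V; V_SD = V_S − V_D = 4.02 − 3.72 = 0.3 V.
V_ov = V_SG − |V_th| = 1.84 − 1.02 = 0.82 V.
Since V_SD = 0.3 V < V_ov = 0.82 V, the device is in the triode region.
I_D = k_p [V_ov · V_SD − ½ V_SD²] = 1.45 × [0.82 × 0.3 − 0.5 × 0.3²] = 0.291 mA.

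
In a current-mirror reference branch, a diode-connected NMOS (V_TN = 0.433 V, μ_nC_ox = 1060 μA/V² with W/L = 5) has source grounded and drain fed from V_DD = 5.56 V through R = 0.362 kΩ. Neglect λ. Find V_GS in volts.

With gate tied to drain, V_GS = V_DS ≥ V_GS − V_TN, so the device is in saturation.
k_n = μ_nC_ox · (W/L) = 5.3 mA/V².
KCL at the drain: ½ k_n (V_GS − V_TN)² = (V_DD − V_GS)/R.
Let x = V_GS − 0.433. Then 0.959 x² + x − 5.127 = 0, giving x = 1.85 V (positive root), so V_GS = 2.28 V.
I_D = (V_DD − V_GS)/R = (5.56 − 2.28) / 0.362 = 9.06 mA.

V_GS = 2.28 V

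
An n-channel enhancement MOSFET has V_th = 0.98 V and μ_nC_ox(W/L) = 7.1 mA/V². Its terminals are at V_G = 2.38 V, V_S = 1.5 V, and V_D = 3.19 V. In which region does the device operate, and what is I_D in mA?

V_GS = V_G − V_S = 2.38 − 1.5 = 0.88 V; V_DS = V_D − V_S = 3.19 − 1.5 = 1.69 V.
V_GS = 0.88 V < V_th = 0.98 V, so the transistor is in cutoff.

Cutoff; I_D = 0 mA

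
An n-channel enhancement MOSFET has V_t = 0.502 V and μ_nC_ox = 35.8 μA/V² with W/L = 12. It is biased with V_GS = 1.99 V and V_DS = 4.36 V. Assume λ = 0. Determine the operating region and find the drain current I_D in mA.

Saturation; I_D = 0.476 mA

k_n = μ_nC_ox · (W/L) = 0.4296 mA/V².
V_ov = V_GS − V_t = 1.99 − 0.502 = 1.49 V.
Since V_DS = 4.36 V ≥ V_ov = 1.49 V, the device is in saturation.
I_D = ½ k_n V_ov² = 0.5 × 0.4296 × 1.49² = 0.476 mA.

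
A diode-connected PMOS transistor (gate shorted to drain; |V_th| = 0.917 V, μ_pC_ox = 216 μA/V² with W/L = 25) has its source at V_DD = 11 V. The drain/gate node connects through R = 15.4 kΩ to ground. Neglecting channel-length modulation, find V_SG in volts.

With gate tied to drain, V_SG = V_SD ≥ V_SG − |V_th|, so the device is in saturation.
k_p = μ_pC_ox · (W/L) = 5.4 mA/V².
KCL at the drain: ½ k_p (V_SG − |V_th|)² = (V_DD − V_SG)/R.
Let x = V_SG − 0.917. Then 41.6 x² + x − 10.08 = 0, giving x = 0.481 V (positive root), so V_SG = 1.4 V.
I_D = (V_DD − V_SG)/R = (11 − 1.4) / 15.4 = 0.624 mA.

V_SG = 1.40 V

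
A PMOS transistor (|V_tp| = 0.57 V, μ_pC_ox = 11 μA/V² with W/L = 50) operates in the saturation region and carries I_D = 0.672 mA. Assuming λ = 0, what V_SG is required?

V_SG = 2.13 V

k_p = μ_pC_ox · (W/L) = 0.55 mA/V².
In saturation I_D = ½ k_p (V_SG − |V_tp|)², so V_SG − |V_tp| = √(2 I_D / k_p) = √(2 × 0.672 / 0.55) = 1.56 V.
V_SG = 0.57 + 1.56 = 2.13 V.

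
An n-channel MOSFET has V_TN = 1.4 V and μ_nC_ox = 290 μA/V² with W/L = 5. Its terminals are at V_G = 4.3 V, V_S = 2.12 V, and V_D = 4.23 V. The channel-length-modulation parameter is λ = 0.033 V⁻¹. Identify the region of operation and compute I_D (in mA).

Saturation; I_D = 0.472 mA

V_GS = V_G − V_S = 4.3 − 2.12 = 2.18 V; V_DS = V_D − V_S = 4.23 − 2.12 = 2.11 V.
k_n = μ_nC_ox · (W/L) = 1.45 mA/V².
V_ov = V_GS − V_TN = 2.18 − 1.4 = 0.78 V.
Since V_DS = 2.11 V ≥ V_ov = 0.78 V, the device is in saturation.
I_D = ½ k_n V_ov² (1 + λ V_DS) = 0.5 × 1.45 × 0.78² × (1 + 0.033 × 2.11) = 0.472 mA.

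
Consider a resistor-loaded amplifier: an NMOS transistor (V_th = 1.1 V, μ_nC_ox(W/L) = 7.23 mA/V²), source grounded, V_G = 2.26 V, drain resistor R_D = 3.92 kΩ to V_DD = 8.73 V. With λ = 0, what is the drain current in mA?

I_D = 2.15 mA

V_GS = V_G = 2.26 V, so V_ov = 2.26 − 1.1 = 1.16 V.
Assume saturation: I_D = ½ k_n V_ov² = 0.5 × 7.23 × 1.16² = 4.86 mA, giving V_DS = V_DD − I_D R_D = 8.73 − 4.86 × 3.92 = -10.3 V.
But -10.3 V < V_ov = 1.16 V, so the device is actually in triode.
In triode I_D = k_n[V_ov V_DS − ½ V_DS²] and I_D = (V_DD − V_DS)/R_D. Equating: 14.2 V_DS² − 33.88 V_DS + 8.73 = 0, giving V_DS = 0.294 V (the root below V_ov).
I_D = (8.73 − 0.294) / 3.92 = 2.15 mA.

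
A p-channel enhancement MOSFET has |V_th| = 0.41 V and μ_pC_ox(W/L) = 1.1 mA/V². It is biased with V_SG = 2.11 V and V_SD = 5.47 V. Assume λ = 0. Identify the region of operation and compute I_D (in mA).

Saturation; I_D = 1.59 mA

V_ov = V_SG − |V_th| = 2.11 − 0.41 = 1.7 V.
Since V_SD = 5.47 V ≥ V_ov = 1.7 V, the device is in saturation.
I_D = ½ k_p V_ov² = 0.5 × 1.1 × 1.7² = 1.59 mA.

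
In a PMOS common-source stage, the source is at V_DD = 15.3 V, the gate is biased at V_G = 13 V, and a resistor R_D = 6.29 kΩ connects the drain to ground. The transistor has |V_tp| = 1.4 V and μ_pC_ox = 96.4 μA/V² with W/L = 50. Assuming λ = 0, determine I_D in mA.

V_SG = V_DD − V_G = 15.3 − 13 = 2.3 V, so V_ov = 2.3 − 1.4 = 0.9 V.
k_p = μ_pC_ox · (W/L) = 4.82 mA/V².
Assume saturation: I_D = ½ k_p V_ov² = 0.5 × 4.82 × 0.9² = 1.95 mA, giving V_SD = V_DD − I_D R_D = 15.3 − 1.95 × 6.29 = 3.02 V.
V_SD = 3.02 V ≥ V_ov = 0.9 V, confirming saturation.

I_D = 1.95 mA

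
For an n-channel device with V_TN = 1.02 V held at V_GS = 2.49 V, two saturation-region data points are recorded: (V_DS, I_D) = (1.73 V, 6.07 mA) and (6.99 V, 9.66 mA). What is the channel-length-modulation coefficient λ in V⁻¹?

With V_GS fixed, I_D ∝ (1 + λ V_DS) in saturation, so I_D2/I_D1 = (1 + λ V_DS2)/(1 + λ V_DS1).
9.66/6.07 = 1.591 = (1 + 6.99 λ)/(1 + 1.73 λ).
Solving: λ (I_D1 V_DS2 − I_D2 V_DS1) = I_D2 − I_D1, so λ = (9.66 − 6.07) / (6.07 × 6.99 − 9.66 × 1.73) = 3.59 / 25.7 = 0.14 V⁻¹.

λ = 0.140 V⁻¹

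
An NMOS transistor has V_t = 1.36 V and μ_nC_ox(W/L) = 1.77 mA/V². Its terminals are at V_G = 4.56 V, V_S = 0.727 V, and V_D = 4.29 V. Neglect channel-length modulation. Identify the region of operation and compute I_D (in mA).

Saturation; I_D = 5.41 mA

V_GS = V_G − V_S = 4.56 − 0.727 = 3.83 V; V_DS = V_D − V_S = 4.29 − 0.727 = 3.56 V.
V_ov = V_GS − V_t = 3.83 − 1.36 = 2.47 V.
Since V_DS = 3.56 V ≥ V_ov = 2.47 V, the device is in saturation.
I_D = ½ k_n V_ov² = 0.5 × 1.77 × 2.47² = 5.41 mA.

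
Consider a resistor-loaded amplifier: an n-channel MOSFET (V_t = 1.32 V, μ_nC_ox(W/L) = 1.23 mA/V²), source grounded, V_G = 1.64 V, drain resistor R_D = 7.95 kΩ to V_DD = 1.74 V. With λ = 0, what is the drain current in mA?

V_GS = V_G = 1.64 V, so V_ov = 1.64 − 1.32 = 0.32 V.
Assume saturation: I_D = ½ k_n V_ov² = 0.5 × 1.23 × 0.32² = 0.063 mA, giving V_DS = V_DD − I_D R_D = 1.74 − 0.063 × 7.95 = 1.24 V.
V_DS = 1.24 V ≥ V_ov = 0.32 V, confirming saturation.

I_D = 0.0630 mA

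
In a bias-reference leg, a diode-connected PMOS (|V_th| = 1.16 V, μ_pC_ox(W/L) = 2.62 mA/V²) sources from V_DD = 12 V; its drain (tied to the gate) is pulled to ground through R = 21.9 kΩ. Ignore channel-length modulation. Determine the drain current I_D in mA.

With gate tied to drain, V_SG = V_SD ≥ V_SG − |V_th|, so the device is in saturation.
KCL at the drain: ½ k_p (V_SG − |V_th|)² = (V_DD − V_SG)/R.
Let x = V_SG − 1.16. Then 28.7 x² + x − 10.84 = 0, giving x = 0.598 V (positive root), so V_SG = 1.76 V.
I_D = (V_DD − V_SG)/R = (12 − 1.76) / 21.9 = 0.468 mA.

I_D = 0.468 mA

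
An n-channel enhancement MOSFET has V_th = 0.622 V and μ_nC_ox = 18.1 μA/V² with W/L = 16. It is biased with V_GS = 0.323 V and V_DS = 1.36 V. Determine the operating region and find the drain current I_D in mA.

Cutoff; I_D = 0 mA

V_GS = 0.323 V < V_th = 0.622 V, so the transistor is in cutoff.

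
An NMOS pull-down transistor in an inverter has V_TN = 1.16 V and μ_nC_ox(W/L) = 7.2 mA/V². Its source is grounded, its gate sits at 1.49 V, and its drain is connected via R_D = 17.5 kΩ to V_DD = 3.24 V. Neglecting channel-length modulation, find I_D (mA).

I_D = 0.180 mA

V_GS = V_G = 1.49 V, so V_ov = 1.49 − 1.16 = 0.33 V.
Assume saturation: I_D = ½ k_n V_ov² = 0.5 × 7.2 × 0.33² = 0.392 mA, giving V_DS = V_DD − I_D R_D = 3.24 − 0.392 × 17.5 = -3.62 V.
But -3.62 V < V_ov = 0.33 V, so the device is actually in triode.
In triode I_D = k_n[V_ov V_DS − ½ V_DS²] and I_D = (V_DD − V_DS)/R_D. Equating: 63 V_DS² − 42.58 V_DS + 3.24 = 0, giving V_DS = 0.0874 V (the root below V_ov).
I_D = (3.24 − 0.0874) / 17.5 = 0.18 mA.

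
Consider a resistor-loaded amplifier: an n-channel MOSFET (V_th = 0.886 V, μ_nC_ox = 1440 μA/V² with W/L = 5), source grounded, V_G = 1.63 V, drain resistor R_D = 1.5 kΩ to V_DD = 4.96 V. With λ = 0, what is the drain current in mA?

V_GS = V_G = 1.63 V, so V_ov = 1.63 − 0.886 = 0.744 V.
k_n = μ_nC_ox · (W/L) = 7.2 mA/V².
Assume saturation: I_D = ½ k_n V_ov² = 0.5 × 7.2 × 0.744² = 1.99 mA, giving V_DS = V_DD − I_D R_D = 4.96 − 1.99 × 1.5 = 1.97 V.
V_DS = 1.97 V ≥ V_ov = 0.744 V, confirming saturation.

I_D = 1.99 mA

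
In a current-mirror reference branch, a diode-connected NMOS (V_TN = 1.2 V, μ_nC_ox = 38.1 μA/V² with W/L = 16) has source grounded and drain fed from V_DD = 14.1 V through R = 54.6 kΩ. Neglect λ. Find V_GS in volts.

V_GS = 2.05 V

With gate tied to drain, V_GS = V_DS ≥ V_GS − V_TN, so the device is in saturation.
k_n = μ_nC_ox · (W/L) = 0.6096 mA/V².
KCL at the drain: ½ k_n (V_GS − V_TN)² = (V_DD − V_GS)/R.
Let x = V_GS − 1.2. Then 16.6 x² + x − 12.9 = 0, giving x = 0.851 V (positive root), so V_GS = 2.05 V.
I_D = (V_DD − V_GS)/R = (14.1 − 2.05) / 54.6 = 0.221 mA.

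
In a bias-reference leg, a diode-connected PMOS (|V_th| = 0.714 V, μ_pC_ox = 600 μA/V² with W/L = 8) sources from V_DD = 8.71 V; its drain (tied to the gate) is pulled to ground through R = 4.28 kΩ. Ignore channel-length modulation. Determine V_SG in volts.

With gate tied to drain, V_SG = V_SD ≥ V_SG − |V_th|, so the device is in saturation.
k_p = μ_pC_ox · (W/L) = 4.8 mA/V².
KCL at the drain: ½ k_p (V_SG − |V_th|)² = (V_DD − V_SG)/R.
Let x = V_SG − 0.714. Then 10.3 x² + x − 7.996 = 0, giving x = 0.835 V (positive root), so V_SG = 1.55 V.
I_D = (V_DD − V_SG)/R = (8.71 − 1.55) / 4.28 = 1.67 mA.

V_SG = 1.55 V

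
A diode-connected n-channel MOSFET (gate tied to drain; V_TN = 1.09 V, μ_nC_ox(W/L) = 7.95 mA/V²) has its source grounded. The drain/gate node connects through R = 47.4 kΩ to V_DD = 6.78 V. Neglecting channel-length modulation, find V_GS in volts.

V_GS = 1.26 V

With gate tied to drain, V_GS = V_DS ≥ V_GS − V_TN, so the device is in saturation.
KCL at the drain: ½ k_n (V_GS − V_TN)² = (V_DD − V_GS)/R.
Let x = V_GS − 1.09. Then 188 x² + x − 5.69 = 0, giving x = 0.171 V (positive root), so V_GS = 1.26 V.
I_D = (V_DD − V_GS)/R = (6.78 − 1.26) / 47.4 = 0.116 mA.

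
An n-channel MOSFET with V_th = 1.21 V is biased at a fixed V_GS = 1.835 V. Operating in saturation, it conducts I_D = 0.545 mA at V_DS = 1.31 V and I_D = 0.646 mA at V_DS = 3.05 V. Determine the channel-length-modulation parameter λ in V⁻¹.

With V_GS fixed, I_D ∝ (1 + λ V_DS) in saturation, so I_D2/I_D1 = (1 + λ V_DS2)/(1 + λ V_DS1).
0.646/0.545 = 1.185 = (1 + 3.05 λ)/(1 + 1.31 λ).
Solving: λ (I_D1 V_DS2 − I_D2 V_DS1) = I_D2 − I_D1, so λ = (0.646 − 0.545) / (0.545 × 3.05 − 0.646 × 1.31) = 0.101 / 0.816 = 0.124 V⁻¹.

λ = 0.124 V⁻¹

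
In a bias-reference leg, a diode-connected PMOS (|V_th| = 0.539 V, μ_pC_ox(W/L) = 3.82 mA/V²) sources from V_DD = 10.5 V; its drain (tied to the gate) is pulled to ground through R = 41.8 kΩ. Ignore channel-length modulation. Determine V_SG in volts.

With gate tied to drain, V_SG = V_SD ≥ V_SG − |V_th|, so the device is in saturation.
KCL at the drain: ½ k_p (V_SG − |V_th|)² = (V_DD − V_SG)/R.
Let x = V_SG − 0.539. Then 79.8 x² + x − 9.961 = 0, giving x = 0.347 V (positive root), so V_SG = 0.886 V.
I_D = (V_DD − V_SG)/R = (10.5 − 0.886) / 41.8 = 0.23 mA.

V_SG = 0.886 V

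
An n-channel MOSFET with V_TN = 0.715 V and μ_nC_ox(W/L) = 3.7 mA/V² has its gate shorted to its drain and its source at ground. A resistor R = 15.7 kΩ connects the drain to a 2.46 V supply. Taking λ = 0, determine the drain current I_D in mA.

With gate tied to drain, V_GS = V_DS ≥ V_GS − V_TN, so the device is in saturation.
KCL at the drain: ½ k_n (V_GS − V_TN)² = (V_DD − V_GS)/R.
Let x = V_GS − 0.715. Then 29 x² + x − 1.745 = 0, giving x = 0.228 V (positive root), so V_GS = 0.943 V.
I_D = (V_DD − V_GS)/R = (2.46 − 0.943) / 15.7 = 0.0966 mA.

I_D = 0.0966 mA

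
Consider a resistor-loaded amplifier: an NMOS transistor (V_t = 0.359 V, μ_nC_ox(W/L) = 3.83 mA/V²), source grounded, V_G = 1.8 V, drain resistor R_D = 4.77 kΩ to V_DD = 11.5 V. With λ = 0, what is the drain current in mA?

I_D = 2.30 mA

V_GS = V_G = 1.8 V, so V_ov = 1.8 − 0.359 = 1.44 V.
Assume saturation: I_D = ½ k_n V_ov² = 0.5 × 3.83 × 1.44² = 3.98 mA, giving V_DS = V_DD − I_D R_D = 11.5 − 3.98 × 4.77 = -7.47 V.
But -7.47 V < V_ov = 1.44 V, so the device is actually in triode.
In triode I_D = k_n[V_ov V_DS − ½ V_DS²] and I_D = (V_DD − V_DS)/R_D. Equating: 9.13 V_DS² − 27.33 V_DS + 11.5 = 0, giving V_DS = 0.507 V (the root below V_ov).
I_D = (11.5 − 0.507) / 4.77 = 2.3 mA.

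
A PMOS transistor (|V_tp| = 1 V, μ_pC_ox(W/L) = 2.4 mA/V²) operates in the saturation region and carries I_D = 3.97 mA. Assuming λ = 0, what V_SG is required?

In saturation I_D = ½ k_p (V_SG − |V_tp|)², so V_SG − |V_tp| = √(2 I_D / k_p) = √(2 × 3.97 / 2.4) = 1.82 V.
V_SG = 1 + 1.82 = 2.82 V.

V_SG = 2.82 V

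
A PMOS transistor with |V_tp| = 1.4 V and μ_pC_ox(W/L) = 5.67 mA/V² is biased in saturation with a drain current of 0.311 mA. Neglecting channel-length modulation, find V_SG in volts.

In saturation I_D = ½ k_p (V_SG − |V_tp|)², so V_SG − |V_tp| = √(2 I_D / k_p) = √(2 × 0.311 / 5.67) = 0.331 V.
V_SG = 1.4 + 0.331 = 1.73 V.

V_SG = 1.73 V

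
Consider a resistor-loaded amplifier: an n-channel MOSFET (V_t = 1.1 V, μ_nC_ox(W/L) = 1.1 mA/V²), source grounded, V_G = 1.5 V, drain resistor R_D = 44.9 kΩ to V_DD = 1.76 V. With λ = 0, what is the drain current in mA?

V_GS = V_G = 1.5 V, so V_ov = 1.5 − 1.1 = 0.4 V.
Assume saturation: I_D = ½ k_n V_ov² = 0.5 × 1.1 × 0.4² = 0.088 mA, giving V_DS = V_DD − I_D R_D = 1.76 − 0.088 × 44.9 = -2.19 V.
But -2.19 V < V_ov = 0.4 V, so the device is actually in triode.
In triode I_D = k_n[V_ov V_DS − ½ V_DS²] and I_D = (V_DD − V_DS)/R_D. Equating: 24.7 V_DS² − 20.76 V_DS + 1.76 = 0, giving V_DS = 0.0957 V (the root below V_ov).
I_D = (1.76 − 0.0957) / 44.9 = 0.0371 mA.

I_D = 0.0371 mA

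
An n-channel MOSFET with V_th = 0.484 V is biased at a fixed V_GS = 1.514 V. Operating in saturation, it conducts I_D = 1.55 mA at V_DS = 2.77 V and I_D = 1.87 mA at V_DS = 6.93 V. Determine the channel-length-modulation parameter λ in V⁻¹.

λ = 0.0575 V⁻¹

With V_GS fixed, I_D ∝ (1 + λ V_DS) in saturation, so I_D2/I_D1 = (1 + λ V_DS2)/(1 + λ V_DS1).
1.87/1.55 = 1.206 = (1 + 6.93 λ)/(1 + 2.77 λ).
Solving: λ (I_D1 V_DS2 − I_D2 V_DS1) = I_D2 − I_D1, so λ = (1.87 − 1.55) / (1.55 × 6.93 − 1.87 × 2.77) = 0.32 / 5.56 = 0.0575 V⁻¹.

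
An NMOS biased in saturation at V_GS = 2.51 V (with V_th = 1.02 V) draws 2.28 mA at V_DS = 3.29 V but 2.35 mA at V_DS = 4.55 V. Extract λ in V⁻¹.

With V_GS fixed, I_D ∝ (1 + λ V_DS) in saturation, so I_D2/I_D1 = (1 + λ V_DS2)/(1 + λ V_DS1).
2.35/2.28 = 1.031 = (1 + 4.55 λ)/(1 + 3.29 λ).
Solving: λ (I_D1 V_DS2 − I_D2 V_DS1) = I_D2 − I_D1, so λ = (2.35 − 2.28) / (2.28 × 4.55 − 2.35 × 3.29) = 0.07 / 2.64 = 0.0265 V⁻¹.

λ = 0.0265 V⁻¹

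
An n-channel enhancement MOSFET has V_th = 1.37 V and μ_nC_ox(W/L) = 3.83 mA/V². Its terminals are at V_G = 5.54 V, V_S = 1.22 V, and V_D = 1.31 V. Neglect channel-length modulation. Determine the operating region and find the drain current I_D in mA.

Triode; I_D = 1.00 mA

V_GS = V_G − V_S = 5.54 − 1.22 = 4.32 V; V_DS = V_D − V_S = 1.31 − 1.22 = 0.09 V.
V_ov = V_GS − V_th = 4.32 − 1.37 = 2.95 V.
Since V_DS = 0.09 V < V_ov = 2.95 V, the device is in the triode region.
I_D = k_n [V_ov · V_DS − ½ V_DS²] = 3.83 × [2.95 × 0.09 − 0.5 × 0.09²] = 1 mA.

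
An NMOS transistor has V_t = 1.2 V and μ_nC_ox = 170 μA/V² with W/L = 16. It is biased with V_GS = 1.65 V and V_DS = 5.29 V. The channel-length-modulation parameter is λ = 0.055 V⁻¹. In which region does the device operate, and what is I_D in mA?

Saturation; I_D = 0.356 mA

k_n = μ_nC_ox · (W/L) = 2.72 mA/V².
V_ov = V_GS − V_t = 1.65 − 1.2 = 0.45 V.
Since V_DS = 5.29 V ≥ V_ov = 0.45 V, the device is in saturation.
I_D = ½ k_n V_ov² (1 + λ V_DS) = 0.5 × 2.72 × 0.45² × (1 + 0.055 × 5.29) = 0.356 mA.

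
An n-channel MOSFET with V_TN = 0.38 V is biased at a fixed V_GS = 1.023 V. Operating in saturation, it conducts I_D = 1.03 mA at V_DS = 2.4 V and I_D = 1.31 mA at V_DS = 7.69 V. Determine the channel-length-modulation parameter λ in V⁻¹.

λ = 0.0586 V⁻¹

With V_GS fixed, I_D ∝ (1 + λ V_DS) in saturation, so I_D2/I_D1 = (1 + λ V_DS2)/(1 + λ V_DS1).
1.31/1.03 = 1.272 = (1 + 7.69 λ)/(1 + 2.4 λ).
Solving: λ (I_D1 V_DS2 − I_D2 V_DS1) = I_D2 − I_D1, so λ = (1.31 − 1.03) / (1.03 × 7.69 − 1.31 × 2.4) = 0.28 / 4.78 = 0.0586 V⁻¹.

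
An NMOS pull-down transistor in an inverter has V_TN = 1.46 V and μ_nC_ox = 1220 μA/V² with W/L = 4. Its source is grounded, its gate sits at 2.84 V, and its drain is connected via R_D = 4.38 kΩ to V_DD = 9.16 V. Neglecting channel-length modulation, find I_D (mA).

I_D = 2.01 mA

V_GS = V_G = 2.84 V, so V_ov = 2.84 − 1.46 = 1.38 V.
k_n = μ_nC_ox · (W/L) = 4.88 mA/V².
Assume saturation: I_D = ½ k_n V_ov² = 0.5 × 4.88 × 1.38² = 4.65 mA, giving V_DS = V_DD − I_D R_D = 9.16 − 4.65 × 4.38 = -11.2 V.
But -11.2 V < V_ov = 1.38 V, so the device is actually in triode.
In triode I_D = k_n[V_ov V_DS − ½ V_DS²] and I_D = (V_DD − V_DS)/R_D. Equating: 10.7 V_DS² − 30.5 V_DS + 9.16 = 0, giving V_DS = 0.341 V (the root below V_ov).
I_D = (9.16 − 0.341) / 4.38 = 2.01 mA.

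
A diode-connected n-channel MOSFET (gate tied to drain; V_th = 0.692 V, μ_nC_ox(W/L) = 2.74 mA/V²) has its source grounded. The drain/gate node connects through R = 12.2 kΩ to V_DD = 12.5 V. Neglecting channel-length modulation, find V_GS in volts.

V_GS = 1.50 V

With gate tied to drain, V_GS = V_DS ≥ V_GS − V_th, so the device is in saturation.
KCL at the drain: ½ k_n (V_GS − V_th)² = (V_DD − V_GS)/R.
Let x = V_GS − 0.692. Then 16.7 x² + x − 11.81 = 0, giving x = 0.811 V (positive root), so V_GS = 1.5 V.
I_D = (V_DD − V_GS)/R = (12.5 − 1.5) / 12.2 = 0.901 mA.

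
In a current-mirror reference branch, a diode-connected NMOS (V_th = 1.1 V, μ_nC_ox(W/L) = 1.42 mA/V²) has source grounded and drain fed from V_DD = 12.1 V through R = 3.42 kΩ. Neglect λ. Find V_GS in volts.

V_GS = 3.03 V

With gate tied to drain, V_GS = V_DS ≥ V_GS − V_th, so the device is in saturation.
KCL at the drain: ½ k_n (V_GS − V_th)² = (V_DD − V_GS)/R.
Let x = V_GS − 1.1. Then 2.43 x² + x − 11 = 0, giving x = 1.93 V (positive root), so V_GS = 3.03 V.
I_D = (V_DD − V_GS)/R = (12.1 − 3.03) / 3.42 = 2.65 mA.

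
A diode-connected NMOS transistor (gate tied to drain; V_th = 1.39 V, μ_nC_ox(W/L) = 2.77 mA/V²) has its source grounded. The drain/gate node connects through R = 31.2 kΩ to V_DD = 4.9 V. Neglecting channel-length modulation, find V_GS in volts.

V_GS = 1.66 V

With gate tied to drain, V_GS = V_DS ≥ V_GS − V_th, so the device is in saturation.
KCL at the drain: ½ k_n (V_GS − V_th)² = (V_DD − V_GS)/R.
Let x = V_GS − 1.39. Then 43.2 x² + x − 3.51 = 0, giving x = 0.274 V (positive root), so V_GS = 1.66 V.
I_D = (V_DD − V_GS)/R = (4.9 − 1.66) / 31.2 = 0.104 mA.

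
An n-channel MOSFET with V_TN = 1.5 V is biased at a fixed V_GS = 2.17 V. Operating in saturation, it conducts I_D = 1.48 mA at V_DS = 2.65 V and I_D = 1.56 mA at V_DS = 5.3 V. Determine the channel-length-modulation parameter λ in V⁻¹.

With V_GS fixed, I_D ∝ (1 + λ V_DS) in saturation, so I_D2/I_D1 = (1 + λ V_DS2)/(1 + λ V_DS1).
1.56/1.48 = 1.054 = (1 + 5.3 λ)/(1 + 2.65 λ).
Solving: λ (I_D1 V_DS2 − I_D2 V_DS1) = I_D2 − I_D1, so λ = (1.56 − 1.48) / (1.48 × 5.3 − 1.56 × 2.65) = 0.08 / 3.71 = 0.0216 V⁻¹.

λ = 0.0216 V⁻¹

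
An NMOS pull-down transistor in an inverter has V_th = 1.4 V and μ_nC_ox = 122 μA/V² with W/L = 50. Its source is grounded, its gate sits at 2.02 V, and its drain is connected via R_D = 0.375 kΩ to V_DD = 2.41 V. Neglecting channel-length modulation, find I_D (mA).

V_GS = V_G = 2.02 V, so V_ov = 2.02 − 1.4 = 0.62 V.
k_n = μ_nC_ox · (W/L) = 6.1 mA/V².
Assume saturation: I_D = ½ k_n V_ov² = 0.5 × 6.1 × 0.62² = 1.17 mA, giving V_DS = V_DD − I_D R_D = 2.41 − 1.17 × 0.375 = 1.97 V.
V_DS = 1.97 V ≥ V_ov = 0.62 V, confirming saturation.

I_D = 1.17 mA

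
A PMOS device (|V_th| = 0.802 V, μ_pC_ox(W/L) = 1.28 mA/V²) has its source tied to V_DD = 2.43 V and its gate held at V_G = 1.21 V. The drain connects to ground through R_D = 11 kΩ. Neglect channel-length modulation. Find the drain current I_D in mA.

I_D = 0.112 mA

V_SG = V_DD − V_G = 2.43 − 1.21 = 1.22 V, so V_ov = 1.22 − 0.802 = 0.418 V.
Assume saturation: I_D = ½ k_p V_ov² = 0.5 × 1.28 × 0.418² = 0.112 mA, giving V_SD = V_DD − I_D R_D = 2.43 − 0.112 × 11 = 1.2 V.
V_SD = 1.2 V ≥ V_ov = 0.418 V, confirming saturation.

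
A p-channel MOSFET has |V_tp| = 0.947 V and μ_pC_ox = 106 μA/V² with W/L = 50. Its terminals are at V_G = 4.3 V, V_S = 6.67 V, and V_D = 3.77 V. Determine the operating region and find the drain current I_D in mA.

Saturation; I_D = 5.37 mA

V_SG = V_S − V_G = 6.67 − 4.3 = 2.37 V; V_SD = V_S − V_D = 6.67 − 3.77 = 2.9 V.
k_p = μ_pC_ox · (W/L) = 5.3 mA/V².
V_ov = V_SG − |V_tp| = 2.37 − 0.947 = 1.42 V.
Since V_SD = 2.9 V ≥ V_ov = 1.42 V, the device is in saturation.
I_D = ½ k_p V_ov² = 0.5 × 5.3 × 1.42² = 5.37 mA.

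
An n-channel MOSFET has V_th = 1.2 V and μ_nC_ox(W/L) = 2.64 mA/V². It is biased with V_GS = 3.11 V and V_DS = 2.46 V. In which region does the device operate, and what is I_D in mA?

V_ov = V_GS − V_th = 3.11 − 1.2 = 1.91 V.
Since V_DS = 2.46 V ≥ V_ov = 1.91 V, the device is in saturation.
I_D = ½ k_n V_ov² = 0.5 × 2.64 × 1.91² = 4.82 mA.

Saturation; I_D = 4.82 mA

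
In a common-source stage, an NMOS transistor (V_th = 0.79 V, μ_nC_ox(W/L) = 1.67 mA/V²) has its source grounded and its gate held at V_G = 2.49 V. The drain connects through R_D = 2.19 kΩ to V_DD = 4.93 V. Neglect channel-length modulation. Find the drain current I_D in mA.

V_GS = V_G = 2.49 V, so V_ov = 2.49 − 0.79 = 1.7 V.
Assume saturation: I_D = ½ k_n V_ov² = 0.5 × 1.67 × 1.7² = 2.41 mA, giving V_DS = V_DD − I_D R_D = 4.93 − 2.41 × 2.19 = -0.355 V.
But -0.355 V < V_ov = 1.7 V, so the device is actually in triode.
In triode I_D = k_n[V_ov V_DS − ½ V_DS²] and I_D = (V_DD − V_DS)/R_D. Equating: 1.83 V_DS² − 7.217 V_DS + 4.93 = 0, giving V_DS = 0.879 V (the root below V_ov).
I_D = (4.93 − 0.879) / 2.19 = 1.85 mA.

I_D = 1.85 mA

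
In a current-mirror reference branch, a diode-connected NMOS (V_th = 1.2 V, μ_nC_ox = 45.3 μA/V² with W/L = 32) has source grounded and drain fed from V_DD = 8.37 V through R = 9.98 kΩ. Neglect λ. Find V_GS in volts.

With gate tied to drain, V_GS = V_DS ≥ V_GS − V_th, so the device is in saturation.
k_n = μ_nC_ox · (W/L) = 1.45 mA/V².
KCL at the drain: ½ k_n (V_GS − V_th)² = (V_DD − V_GS)/R.
Let x = V_GS − 1.2. Then 7.23 x² + x − 7.17 = 0, giving x = 0.929 V (positive root), so V_GS = 2.13 V.
I_D = (V_DD − V_GS)/R = (8.37 − 2.13) / 9.98 = 0.625 mA.

V_GS = 2.13 V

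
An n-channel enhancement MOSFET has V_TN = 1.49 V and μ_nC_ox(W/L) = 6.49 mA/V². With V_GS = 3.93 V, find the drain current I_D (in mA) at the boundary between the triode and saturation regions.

At the boundary V_DS = V_ov = V_GS − V_TN = 3.93 − 1.49 = 2.44 V.
I_D = ½ k_n V_ov² = 0.5 × 6.49 × 2.44² = 19.3 mA.

I_D = 19.3 mA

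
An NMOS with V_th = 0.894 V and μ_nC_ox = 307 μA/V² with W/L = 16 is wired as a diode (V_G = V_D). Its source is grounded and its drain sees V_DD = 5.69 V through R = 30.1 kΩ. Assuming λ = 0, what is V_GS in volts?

With gate tied to drain, V_GS = V_DS ≥ V_GS − V_th, so the device is in saturation.
k_n = μ_nC_ox · (W/L) = 4.912 mA/V².
KCL at the drain: ½ k_n (V_GS − V_th)² = (V_DD − V_GS)/R.
Let x = V_GS − 0.894. Then 73.9 x² + x − 4.796 = 0, giving x = 0.248 V (positive root), so V_GS = 1.14 V.
I_D = (V_DD − V_GS)/R = (5.69 − 1.14) / 30.1 = 0.151 mA.

V_GS = 1.14 V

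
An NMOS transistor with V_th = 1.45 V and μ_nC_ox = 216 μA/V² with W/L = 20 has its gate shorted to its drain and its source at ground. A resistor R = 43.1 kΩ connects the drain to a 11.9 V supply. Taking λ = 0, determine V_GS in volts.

With gate tied to drain, V_GS = V_DS ≥ V_GS − V_th, so the device is in saturation.
k_n = μ_nC_ox · (W/L) = 4.32 mA/V².
KCL at the drain: ½ k_n (V_GS − V_th)² = (V_DD − V_GS)/R.
Let x = V_GS − 1.45. Then 93.1 x² + x − 10.45 = 0, giving x = 0.33 V (positive root), so V_GS = 1.78 V.
I_D = (V_DD − V_GS)/R = (11.9 − 1.78) / 43.1 = 0.235 mA.

V_GS = 1.78 V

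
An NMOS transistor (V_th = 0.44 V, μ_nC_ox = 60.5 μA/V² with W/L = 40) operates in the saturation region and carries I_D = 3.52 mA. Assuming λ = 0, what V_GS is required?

V_GS = 2.15 V

k_n = μ_nC_ox · (W/L) = 2.42 mA/V².
In saturation I_D = ½ k_n (V_GS − V_th)², so V_GS − V_th = √(2 I_D / k_n) = √(2 × 3.52 / 2.42) = 1.71 V.
V_GS = 0.44 + 1.71 = 2.15 V.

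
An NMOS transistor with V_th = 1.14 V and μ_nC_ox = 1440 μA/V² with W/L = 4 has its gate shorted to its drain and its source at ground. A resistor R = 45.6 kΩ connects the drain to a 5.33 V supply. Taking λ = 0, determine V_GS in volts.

With gate tied to drain, V_GS = V_DS ≥ V_GS − V_th, so the device is in saturation.
k_n = μ_nC_ox · (W/L) = 5.76 mA/V².
KCL at the drain: ½ k_n (V_GS − V_th)² = (V_DD − V_GS)/R.
Let x = V_GS − 1.14. Then 131 x² + x − 4.19 = 0, giving x = 0.175 V (positive root), so V_GS = 1.31 V.
I_D = (V_DD − V_GS)/R = (5.33 − 1.31) / 45.6 = 0.0881 mA.

V_GS = 1.31 V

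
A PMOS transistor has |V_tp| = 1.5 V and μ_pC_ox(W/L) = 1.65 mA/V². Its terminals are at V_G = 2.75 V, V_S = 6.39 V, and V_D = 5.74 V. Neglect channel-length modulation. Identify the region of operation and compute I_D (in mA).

V_SG = V_S − V_G = 6.39 − 2.75 = 3.64 V; V_SD = V_S − V_D = 6.39 − 5.74 = 0.65 V.
V_ov = V_SG − |V_tp| = 3.64 − 1.5 = 2.14 V.
Since V_SD = 0.65 V < V_ov = 2.14 V, the device is in the triode region.
I_D = k_p [V_ov · V_SD − ½ V_SD²] = 1.65 × [2.14 × 0.65 − 0.5 × 0.65²] = 1.95 mA.

Triode; I_D = 1.95 mA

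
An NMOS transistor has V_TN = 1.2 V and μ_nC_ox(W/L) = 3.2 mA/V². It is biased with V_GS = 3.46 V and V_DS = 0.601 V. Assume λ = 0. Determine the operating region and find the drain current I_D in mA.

V_ov = V_GS − V_TN = 3.46 − 1.2 = 2.26 V.
Since V_DS = 0.601 V < V_ov = 2.26 V, the device is in the triode region.
I_D = k_n [V_ov · V_DS − ½ V_DS²] = 3.2 × [2.26 × 0.601 − 0.5 × 0.601²] = 3.77 mA.

Triode; I_D = 3.77 mA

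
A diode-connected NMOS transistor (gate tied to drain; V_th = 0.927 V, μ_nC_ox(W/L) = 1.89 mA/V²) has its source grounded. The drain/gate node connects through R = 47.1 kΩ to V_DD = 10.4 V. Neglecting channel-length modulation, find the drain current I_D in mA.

I_D = 0.192 mA

With gate tied to drain, V_GS = V_DS ≥ V_GS − V_th, so the device is in saturation.
KCL at the drain: ½ k_n (V_GS − V_th)² = (V_DD − V_GS)/R.
Let x = V_GS − 0.927. Then 44.5 x² + x − 9.473 = 0, giving x = 0.45 V (positive root), so V_GS = 1.38 V.
I_D = (V_DD − V_GS)/R = (10.4 − 1.38) / 47.1 = 0.192 mA.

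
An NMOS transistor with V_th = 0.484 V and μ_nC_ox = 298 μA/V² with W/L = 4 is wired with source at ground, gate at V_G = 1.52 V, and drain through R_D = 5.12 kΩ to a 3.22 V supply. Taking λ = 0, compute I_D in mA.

V_GS = V_G = 1.52 V, so V_ov = 1.52 − 0.484 = 1.04 V.
k_n = μ_nC_ox · (W/L) = 1.192 mA/V².
Assume saturation: I_D = ½ k_n V_ov² = 0.5 × 1.192 × 1.04² = 0.64 mA, giving V_DS = V_DD − I_D R_D = 3.22 − 0.64 × 5.12 = -0.0552 V.
But -0.0552 V < V_ov = 1.04 V, so the device is actually in triode.
In triode I_D = k_n[V_ov V_DS − ½ V_DS²] and I_D = (V_DD − V_DS)/R_D. Equating: 3.05 V_DS² − 7.323 V_DS + 3.22 = 0, giving V_DS = 0.58 V (the root below V_ov).
I_D = (3.22 − 0.58) / 5.12 = 0.516 mA.

I_D = 0.516 mA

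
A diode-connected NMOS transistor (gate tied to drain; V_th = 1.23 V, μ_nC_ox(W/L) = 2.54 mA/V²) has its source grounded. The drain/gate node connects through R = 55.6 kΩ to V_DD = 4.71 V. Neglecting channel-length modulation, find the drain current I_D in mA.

With gate tied to drain, V_GS = V_DS ≥ V_GS − V_th, so the device is in saturation.
KCL at the drain: ½ k_n (V_GS − V_th)² = (V_DD − V_GS)/R.
Let x = V_GS − 1.23. Then 70.6 x² + x − 3.48 = 0, giving x = 0.215 V (positive root), so V_GS = 1.45 V.
I_D = (V_DD − V_GS)/R = (4.71 − 1.45) / 55.6 = 0.0587 mA.

I_D = 0.0587 mA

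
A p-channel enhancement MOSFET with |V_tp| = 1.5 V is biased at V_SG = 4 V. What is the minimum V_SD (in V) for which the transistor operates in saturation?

V_SD,sat = 2.50 V

The boundary between triode and saturation is V_SD = V_SG − |V_tp| = V_ov.
V_ov = 4 − 1.5 = 2.5 V.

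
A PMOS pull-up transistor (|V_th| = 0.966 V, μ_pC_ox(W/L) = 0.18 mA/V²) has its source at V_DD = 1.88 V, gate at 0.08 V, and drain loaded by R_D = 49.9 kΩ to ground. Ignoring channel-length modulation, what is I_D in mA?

I_D = 0.0325 mA

V_SG = V_DD − V_G = 1.88 − 0.08 = 1.8 V, so V_ov = 1.8 − 0.966 = 0.834 V.
Assume saturation: I_D = ½ k_p V_ov² = 0.5 × 0.18 × 0.834² = 0.0626 mA, giving V_SD = V_DD − I_D R_D = 1.88 − 0.0626 × 49.9 = -1.24 V.
But -1.24 V < V_ov = 0.834 V, so the device is actually in triode.
In triode I_D = k_p[V_ov V_SD − ½ V_SD²] and I_D = (V_DD − V_SD)/R_D. Equating: 4.49 V_SD² − 8.491 V_SD + 1.88 = 0, giving V_SD = 0.256 V (the root below V_ov).
I_D = (1.88 − 0.256) / 49.9 = 0.0325 mA.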